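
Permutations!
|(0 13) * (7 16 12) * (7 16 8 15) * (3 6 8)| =10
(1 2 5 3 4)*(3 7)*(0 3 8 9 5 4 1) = (0 3 1 2 4)(5 7 8 9) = [3, 2, 4, 1, 0, 7, 6, 8, 9, 5]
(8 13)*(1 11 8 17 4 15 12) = [0, 11, 2, 3, 15, 5, 6, 7, 13, 9, 10, 8, 1, 17, 14, 12, 16, 4] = (1 11 8 13 17 4 15 12)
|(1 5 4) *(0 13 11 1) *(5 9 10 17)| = |(0 13 11 1 9 10 17 5 4)| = 9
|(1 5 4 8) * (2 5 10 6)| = |(1 10 6 2 5 4 8)| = 7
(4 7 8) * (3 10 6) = [0, 1, 2, 10, 7, 5, 3, 8, 4, 9, 6] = (3 10 6)(4 7 8)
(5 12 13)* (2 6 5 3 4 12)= (2 6 5)(3 4 12 13)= [0, 1, 6, 4, 12, 2, 5, 7, 8, 9, 10, 11, 13, 3]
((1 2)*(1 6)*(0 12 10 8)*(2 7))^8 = (12)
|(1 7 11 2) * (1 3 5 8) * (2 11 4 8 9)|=|(11)(1 7 4 8)(2 3 5 9)|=4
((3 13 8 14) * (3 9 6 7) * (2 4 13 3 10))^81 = ((2 4 13 8 14 9 6 7 10))^81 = (14)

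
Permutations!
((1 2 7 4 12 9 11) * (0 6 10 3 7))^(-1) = ((0 6 10 3 7 4 12 9 11 1 2))^(-1) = (0 2 1 11 9 12 4 7 3 10 6)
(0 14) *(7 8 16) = (0 14)(7 8 16) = [14, 1, 2, 3, 4, 5, 6, 8, 16, 9, 10, 11, 12, 13, 0, 15, 7]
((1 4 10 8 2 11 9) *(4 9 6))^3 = (1 9)(2 4)(6 8)(10 11)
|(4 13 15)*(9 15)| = |(4 13 9 15)| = 4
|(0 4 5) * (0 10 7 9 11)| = 7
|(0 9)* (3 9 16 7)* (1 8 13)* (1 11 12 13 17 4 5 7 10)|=33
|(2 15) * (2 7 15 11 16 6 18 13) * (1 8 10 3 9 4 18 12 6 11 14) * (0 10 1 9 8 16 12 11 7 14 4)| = 60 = |(0 10 3 8 1 16 7 15 14 9)(2 4 18 13)(6 11 12)|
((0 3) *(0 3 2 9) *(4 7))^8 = ((0 2 9)(4 7))^8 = (0 9 2)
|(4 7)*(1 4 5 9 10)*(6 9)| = |(1 4 7 5 6 9 10)| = 7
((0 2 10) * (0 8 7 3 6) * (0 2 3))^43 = (0 3 6 2 10 8 7)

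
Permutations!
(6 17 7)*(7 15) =[0, 1, 2, 3, 4, 5, 17, 6, 8, 9, 10, 11, 12, 13, 14, 7, 16, 15] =(6 17 15 7)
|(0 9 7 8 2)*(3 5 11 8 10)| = |(0 9 7 10 3 5 11 8 2)| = 9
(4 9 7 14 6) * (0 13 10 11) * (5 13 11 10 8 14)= [11, 1, 2, 3, 9, 13, 4, 5, 14, 7, 10, 0, 12, 8, 6]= (0 11)(4 9 7 5 13 8 14 6)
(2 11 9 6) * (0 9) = (0 9 6 2 11) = [9, 1, 11, 3, 4, 5, 2, 7, 8, 6, 10, 0]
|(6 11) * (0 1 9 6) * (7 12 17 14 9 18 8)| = 11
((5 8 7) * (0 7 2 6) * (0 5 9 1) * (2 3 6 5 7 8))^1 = ((0 8 3 6 7 9 1)(2 5))^1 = (0 8 3 6 7 9 1)(2 5)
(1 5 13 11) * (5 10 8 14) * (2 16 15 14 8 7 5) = (1 10 7 5 13 11)(2 16 15 14) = [0, 10, 16, 3, 4, 13, 6, 5, 8, 9, 7, 1, 12, 11, 2, 14, 15]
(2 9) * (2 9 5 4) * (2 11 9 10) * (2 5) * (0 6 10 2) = (0 6 10 5 4 11 9 2) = [6, 1, 0, 3, 11, 4, 10, 7, 8, 2, 5, 9]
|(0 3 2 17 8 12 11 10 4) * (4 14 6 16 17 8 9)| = 13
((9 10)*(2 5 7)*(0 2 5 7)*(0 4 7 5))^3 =(0 4 2 7 5)(9 10)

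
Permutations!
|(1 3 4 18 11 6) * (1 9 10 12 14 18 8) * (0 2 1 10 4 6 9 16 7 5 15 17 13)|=88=|(0 2 1 3 6 16 7 5 15 17 13)(4 8 10 12 14 18 11 9)|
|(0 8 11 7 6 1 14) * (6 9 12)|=|(0 8 11 7 9 12 6 1 14)|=9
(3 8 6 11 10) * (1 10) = [0, 10, 2, 8, 4, 5, 11, 7, 6, 9, 3, 1] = (1 10 3 8 6 11)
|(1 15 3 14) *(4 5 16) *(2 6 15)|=|(1 2 6 15 3 14)(4 5 16)|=6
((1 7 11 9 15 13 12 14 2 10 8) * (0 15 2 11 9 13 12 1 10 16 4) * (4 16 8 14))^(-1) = ((16)(0 15 12 4)(1 7 9 2 8 10 14 11 13))^(-1) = (16)(0 4 12 15)(1 13 11 14 10 8 2 9 7)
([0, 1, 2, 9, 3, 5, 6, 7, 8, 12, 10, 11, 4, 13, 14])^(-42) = (14)(3 12)(4 9)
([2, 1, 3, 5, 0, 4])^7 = (0 3 4 2 5)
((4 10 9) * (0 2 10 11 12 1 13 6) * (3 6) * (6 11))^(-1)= ((0 2 10 9 4 6)(1 13 3 11 12))^(-1)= (0 6 4 9 10 2)(1 12 11 3 13)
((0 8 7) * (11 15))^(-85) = ((0 8 7)(11 15))^(-85) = (0 7 8)(11 15)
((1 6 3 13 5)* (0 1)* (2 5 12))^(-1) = (0 5 2 12 13 3 6 1)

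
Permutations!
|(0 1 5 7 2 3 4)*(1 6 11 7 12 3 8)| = |(0 6 11 7 2 8 1 5 12 3 4)| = 11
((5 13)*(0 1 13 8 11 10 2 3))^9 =(13)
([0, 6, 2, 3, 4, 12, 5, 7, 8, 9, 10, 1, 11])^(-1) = (1 11 12 5 6)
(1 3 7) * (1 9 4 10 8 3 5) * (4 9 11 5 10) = (1 10 8 3 7 11 5) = [0, 10, 2, 7, 4, 1, 6, 11, 3, 9, 8, 5]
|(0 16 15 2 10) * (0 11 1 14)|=8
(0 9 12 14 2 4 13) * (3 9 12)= [12, 1, 4, 9, 13, 5, 6, 7, 8, 3, 10, 11, 14, 0, 2]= (0 12 14 2 4 13)(3 9)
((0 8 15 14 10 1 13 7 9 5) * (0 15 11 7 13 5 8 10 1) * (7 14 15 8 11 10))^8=((15)(0 7 9 11 14 1 5 8 10))^8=(15)(0 10 8 5 1 14 11 9 7)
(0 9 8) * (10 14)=(0 9 8)(10 14)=[9, 1, 2, 3, 4, 5, 6, 7, 0, 8, 14, 11, 12, 13, 10]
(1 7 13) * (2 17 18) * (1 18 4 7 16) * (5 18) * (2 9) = (1 16)(2 17 4 7 13 5 18 9) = [0, 16, 17, 3, 7, 18, 6, 13, 8, 2, 10, 11, 12, 5, 14, 15, 1, 4, 9]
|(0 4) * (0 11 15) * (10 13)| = 4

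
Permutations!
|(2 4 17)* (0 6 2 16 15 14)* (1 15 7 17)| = |(0 6 2 4 1 15 14)(7 17 16)| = 21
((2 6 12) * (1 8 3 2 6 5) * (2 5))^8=((1 8 3 5)(6 12))^8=(12)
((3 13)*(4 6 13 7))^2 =((3 7 4 6 13))^2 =(3 4 13 7 6)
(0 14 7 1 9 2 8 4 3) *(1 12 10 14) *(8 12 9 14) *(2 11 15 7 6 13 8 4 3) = (0 1 14 6 13 8 3)(2 12 10 4)(7 9 11 15) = [1, 14, 12, 0, 2, 5, 13, 9, 3, 11, 4, 15, 10, 8, 6, 7]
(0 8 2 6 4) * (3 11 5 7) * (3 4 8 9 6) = (0 9 6 8 2 3 11 5 7 4) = [9, 1, 3, 11, 0, 7, 8, 4, 2, 6, 10, 5]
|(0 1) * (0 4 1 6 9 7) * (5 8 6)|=|(0 5 8 6 9 7)(1 4)|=6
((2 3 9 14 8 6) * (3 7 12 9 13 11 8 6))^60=((2 7 12 9 14 6)(3 13 11 8))^60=(14)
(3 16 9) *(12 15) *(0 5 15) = [5, 1, 2, 16, 4, 15, 6, 7, 8, 3, 10, 11, 0, 13, 14, 12, 9] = (0 5 15 12)(3 16 9)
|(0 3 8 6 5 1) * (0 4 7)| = 8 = |(0 3 8 6 5 1 4 7)|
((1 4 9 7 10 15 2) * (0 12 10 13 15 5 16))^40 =(16)(1 15 7 4 2 13 9)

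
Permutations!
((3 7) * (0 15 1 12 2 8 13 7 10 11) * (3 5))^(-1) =(0 11 10 3 5 7 13 8 2 12 1 15)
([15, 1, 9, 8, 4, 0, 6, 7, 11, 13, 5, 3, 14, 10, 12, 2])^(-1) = (0 5 10 13 9 2 15)(3 11 8)(12 14)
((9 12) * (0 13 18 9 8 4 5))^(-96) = (18)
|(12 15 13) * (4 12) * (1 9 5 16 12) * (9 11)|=|(1 11 9 5 16 12 15 13 4)|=9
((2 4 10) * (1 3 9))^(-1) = ((1 3 9)(2 4 10))^(-1) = (1 9 3)(2 10 4)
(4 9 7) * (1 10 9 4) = [0, 10, 2, 3, 4, 5, 6, 1, 8, 7, 9] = (1 10 9 7)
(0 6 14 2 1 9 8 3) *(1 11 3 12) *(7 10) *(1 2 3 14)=(0 6 1 9 8 12 2 11 14 3)(7 10)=[6, 9, 11, 0, 4, 5, 1, 10, 12, 8, 7, 14, 2, 13, 3]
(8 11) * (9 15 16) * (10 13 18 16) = (8 11)(9 15 10 13 18 16) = [0, 1, 2, 3, 4, 5, 6, 7, 11, 15, 13, 8, 12, 18, 14, 10, 9, 17, 16]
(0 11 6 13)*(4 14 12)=[11, 1, 2, 3, 14, 5, 13, 7, 8, 9, 10, 6, 4, 0, 12]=(0 11 6 13)(4 14 12)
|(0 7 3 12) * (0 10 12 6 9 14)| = 6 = |(0 7 3 6 9 14)(10 12)|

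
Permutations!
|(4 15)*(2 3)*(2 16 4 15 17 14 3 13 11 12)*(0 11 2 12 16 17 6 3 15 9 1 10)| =12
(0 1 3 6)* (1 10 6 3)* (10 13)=[13, 1, 2, 3, 4, 5, 0, 7, 8, 9, 6, 11, 12, 10]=(0 13 10 6)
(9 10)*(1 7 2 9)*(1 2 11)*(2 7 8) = [0, 8, 9, 3, 4, 5, 6, 11, 2, 10, 7, 1] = (1 8 2 9 10 7 11)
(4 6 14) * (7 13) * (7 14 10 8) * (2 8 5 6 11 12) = (2 8 7 13 14 4 11 12)(5 6 10) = [0, 1, 8, 3, 11, 6, 10, 13, 7, 9, 5, 12, 2, 14, 4]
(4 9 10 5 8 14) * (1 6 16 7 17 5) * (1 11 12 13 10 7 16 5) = (1 6 5 8 14 4 9 7 17)(10 11 12 13) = [0, 6, 2, 3, 9, 8, 5, 17, 14, 7, 11, 12, 13, 10, 4, 15, 16, 1]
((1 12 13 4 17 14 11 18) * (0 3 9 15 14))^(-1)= (0 17 4 13 12 1 18 11 14 15 9 3)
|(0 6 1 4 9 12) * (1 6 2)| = 6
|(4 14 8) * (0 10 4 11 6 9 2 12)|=|(0 10 4 14 8 11 6 9 2 12)|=10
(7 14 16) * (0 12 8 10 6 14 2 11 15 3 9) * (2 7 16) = (16)(0 12 8 10 6 14 2 11 15 3 9) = [12, 1, 11, 9, 4, 5, 14, 7, 10, 0, 6, 15, 8, 13, 2, 3, 16]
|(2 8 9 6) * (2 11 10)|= |(2 8 9 6 11 10)|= 6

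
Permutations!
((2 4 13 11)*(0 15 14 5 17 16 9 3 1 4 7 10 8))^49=(0 15 14 5 17 16 9 3 1 4 13 11 2 7 10 8)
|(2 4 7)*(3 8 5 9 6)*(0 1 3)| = |(0 1 3 8 5 9 6)(2 4 7)| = 21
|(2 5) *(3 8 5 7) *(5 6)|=6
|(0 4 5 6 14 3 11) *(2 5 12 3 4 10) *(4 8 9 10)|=35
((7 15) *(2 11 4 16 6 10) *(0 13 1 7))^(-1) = (0 15 7 1 13)(2 10 6 16 4 11)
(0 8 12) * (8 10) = (0 10 8 12) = [10, 1, 2, 3, 4, 5, 6, 7, 12, 9, 8, 11, 0]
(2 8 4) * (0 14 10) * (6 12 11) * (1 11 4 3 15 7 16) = (0 14 10)(1 11 6 12 4 2 8 3 15 7 16) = [14, 11, 8, 15, 2, 5, 12, 16, 3, 9, 0, 6, 4, 13, 10, 7, 1]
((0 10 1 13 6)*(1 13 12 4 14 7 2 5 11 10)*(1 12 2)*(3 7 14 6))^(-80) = (14)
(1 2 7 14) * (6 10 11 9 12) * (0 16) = (0 16)(1 2 7 14)(6 10 11 9 12) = [16, 2, 7, 3, 4, 5, 10, 14, 8, 12, 11, 9, 6, 13, 1, 15, 0]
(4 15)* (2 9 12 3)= (2 9 12 3)(4 15)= [0, 1, 9, 2, 15, 5, 6, 7, 8, 12, 10, 11, 3, 13, 14, 4]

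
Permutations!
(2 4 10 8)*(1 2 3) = [0, 2, 4, 1, 10, 5, 6, 7, 3, 9, 8] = (1 2 4 10 8 3)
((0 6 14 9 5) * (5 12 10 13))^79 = ((0 6 14 9 12 10 13 5))^79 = (0 5 13 10 12 9 14 6)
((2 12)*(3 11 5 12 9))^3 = (2 11)(3 12)(5 9)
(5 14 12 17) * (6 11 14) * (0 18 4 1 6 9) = (0 18 4 1 6 11 14 12 17 5 9) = [18, 6, 2, 3, 1, 9, 11, 7, 8, 0, 10, 14, 17, 13, 12, 15, 16, 5, 4]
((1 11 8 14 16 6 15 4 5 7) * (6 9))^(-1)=((1 11 8 14 16 9 6 15 4 5 7))^(-1)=(1 7 5 4 15 6 9 16 14 8 11)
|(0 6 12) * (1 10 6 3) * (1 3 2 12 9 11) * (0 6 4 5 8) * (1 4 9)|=|(0 2 12 6 1 10 9 11 4 5 8)|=11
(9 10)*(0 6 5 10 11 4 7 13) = (0 6 5 10 9 11 4 7 13) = [6, 1, 2, 3, 7, 10, 5, 13, 8, 11, 9, 4, 12, 0]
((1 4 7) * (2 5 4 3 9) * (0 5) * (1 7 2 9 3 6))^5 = ((9)(0 5 4 2)(1 6))^5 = (9)(0 5 4 2)(1 6)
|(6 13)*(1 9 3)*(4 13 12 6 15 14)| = 12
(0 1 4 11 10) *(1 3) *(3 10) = (0 10)(1 4 11 3) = [10, 4, 2, 1, 11, 5, 6, 7, 8, 9, 0, 3]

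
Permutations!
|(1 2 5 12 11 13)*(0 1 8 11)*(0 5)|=6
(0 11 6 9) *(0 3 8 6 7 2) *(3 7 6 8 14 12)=(0 11 6 9 7 2)(3 14 12)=[11, 1, 0, 14, 4, 5, 9, 2, 8, 7, 10, 6, 3, 13, 12]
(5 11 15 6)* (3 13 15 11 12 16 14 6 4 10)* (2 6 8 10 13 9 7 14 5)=(2 6)(3 9 7 14 8 10)(4 13 15)(5 12 16)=[0, 1, 6, 9, 13, 12, 2, 14, 10, 7, 3, 11, 16, 15, 8, 4, 5]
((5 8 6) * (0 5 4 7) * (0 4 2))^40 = (8)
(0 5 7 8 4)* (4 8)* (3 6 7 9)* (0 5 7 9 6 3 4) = (0 7)(4 5 6 9) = [7, 1, 2, 3, 5, 6, 9, 0, 8, 4]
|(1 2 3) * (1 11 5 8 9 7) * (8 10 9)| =8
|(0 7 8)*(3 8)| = 4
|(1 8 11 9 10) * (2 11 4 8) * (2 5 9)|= 4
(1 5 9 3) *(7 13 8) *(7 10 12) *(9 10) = (1 5 10 12 7 13 8 9 3) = [0, 5, 2, 1, 4, 10, 6, 13, 9, 3, 12, 11, 7, 8]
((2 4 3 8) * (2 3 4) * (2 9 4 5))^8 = (9)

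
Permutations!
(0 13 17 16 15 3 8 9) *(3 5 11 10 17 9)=[13, 1, 2, 8, 4, 11, 6, 7, 3, 0, 17, 10, 12, 9, 14, 5, 15, 16]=(0 13 9)(3 8)(5 11 10 17 16 15)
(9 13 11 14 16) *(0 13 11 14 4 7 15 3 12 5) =(0 13 14 16 9 11 4 7 15 3 12 5) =[13, 1, 2, 12, 7, 0, 6, 15, 8, 11, 10, 4, 5, 14, 16, 3, 9]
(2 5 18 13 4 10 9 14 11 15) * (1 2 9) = (1 2 5 18 13 4 10)(9 14 11 15) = [0, 2, 5, 3, 10, 18, 6, 7, 8, 14, 1, 15, 12, 4, 11, 9, 16, 17, 13]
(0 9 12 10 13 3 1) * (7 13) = (0 9 12 10 7 13 3 1) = [9, 0, 2, 1, 4, 5, 6, 13, 8, 12, 7, 11, 10, 3]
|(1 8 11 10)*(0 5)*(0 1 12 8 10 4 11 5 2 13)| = 30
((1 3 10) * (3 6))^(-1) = (1 10 3 6)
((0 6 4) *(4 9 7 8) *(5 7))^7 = ((0 6 9 5 7 8 4))^7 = (9)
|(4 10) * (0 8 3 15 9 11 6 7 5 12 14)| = 22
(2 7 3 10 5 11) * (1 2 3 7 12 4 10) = [0, 2, 12, 1, 10, 11, 6, 7, 8, 9, 5, 3, 4] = (1 2 12 4 10 5 11 3)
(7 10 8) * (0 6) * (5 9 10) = (0 6)(5 9 10 8 7) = [6, 1, 2, 3, 4, 9, 0, 5, 7, 10, 8]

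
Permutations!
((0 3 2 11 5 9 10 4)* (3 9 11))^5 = ((0 9 10 4)(2 3)(5 11))^5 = (0 9 10 4)(2 3)(5 11)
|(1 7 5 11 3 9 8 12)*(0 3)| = 9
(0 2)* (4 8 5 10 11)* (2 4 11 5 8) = (11)(0 4 2)(5 10) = [4, 1, 0, 3, 2, 10, 6, 7, 8, 9, 5, 11]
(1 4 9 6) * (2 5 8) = [0, 4, 5, 3, 9, 8, 1, 7, 2, 6] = (1 4 9 6)(2 5 8)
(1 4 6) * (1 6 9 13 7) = (1 4 9 13 7) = [0, 4, 2, 3, 9, 5, 6, 1, 8, 13, 10, 11, 12, 7]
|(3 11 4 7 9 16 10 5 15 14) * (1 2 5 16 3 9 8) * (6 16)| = 33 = |(1 2 5 15 14 9 3 11 4 7 8)(6 16 10)|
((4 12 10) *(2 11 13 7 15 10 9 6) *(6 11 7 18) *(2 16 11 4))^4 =(4 12 9)(6 18 13 11 16)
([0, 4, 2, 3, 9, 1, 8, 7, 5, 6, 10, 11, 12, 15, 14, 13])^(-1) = (1 5 8 6 9 4)(13 15)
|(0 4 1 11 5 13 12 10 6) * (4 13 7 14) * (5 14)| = 20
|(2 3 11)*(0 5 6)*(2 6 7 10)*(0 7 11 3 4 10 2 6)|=|(0 5 11)(2 4 10 6 7)|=15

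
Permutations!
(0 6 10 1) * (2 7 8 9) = (0 6 10 1)(2 7 8 9) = [6, 0, 7, 3, 4, 5, 10, 8, 9, 2, 1]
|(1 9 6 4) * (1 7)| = |(1 9 6 4 7)| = 5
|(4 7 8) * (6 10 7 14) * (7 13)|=7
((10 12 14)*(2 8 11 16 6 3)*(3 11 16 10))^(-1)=((2 8 16 6 11 10 12 14 3))^(-1)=(2 3 14 12 10 11 6 16 8)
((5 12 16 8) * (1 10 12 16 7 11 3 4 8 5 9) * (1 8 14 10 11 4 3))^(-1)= (1 11)(4 7 12 10 14)(5 16)(8 9)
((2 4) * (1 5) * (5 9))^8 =((1 9 5)(2 4))^8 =(1 5 9)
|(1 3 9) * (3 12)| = 4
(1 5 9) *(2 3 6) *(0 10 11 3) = (0 10 11 3 6 2)(1 5 9) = [10, 5, 0, 6, 4, 9, 2, 7, 8, 1, 11, 3]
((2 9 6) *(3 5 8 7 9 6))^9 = (2 6)(3 9 7 8 5)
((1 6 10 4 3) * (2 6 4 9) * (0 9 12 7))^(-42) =((0 9 2 6 10 12 7)(1 4 3))^(-42) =(12)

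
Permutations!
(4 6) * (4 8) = [0, 1, 2, 3, 6, 5, 8, 7, 4] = (4 6 8)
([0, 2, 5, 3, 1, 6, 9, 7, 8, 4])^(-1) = (1 4 9 6 5 2)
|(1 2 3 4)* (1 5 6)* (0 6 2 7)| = 4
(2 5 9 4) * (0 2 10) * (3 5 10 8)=[2, 1, 10, 5, 8, 9, 6, 7, 3, 4, 0]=(0 2 10)(3 5 9 4 8)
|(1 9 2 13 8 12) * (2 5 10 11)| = 9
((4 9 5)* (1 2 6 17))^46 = ((1 2 6 17)(4 9 5))^46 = (1 6)(2 17)(4 9 5)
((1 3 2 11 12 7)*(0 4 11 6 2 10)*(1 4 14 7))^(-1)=(0 10 3 1 12 11 4 7 14)(2 6)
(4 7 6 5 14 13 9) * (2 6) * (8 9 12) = (2 6 5 14 13 12 8 9 4 7) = [0, 1, 6, 3, 7, 14, 5, 2, 9, 4, 10, 11, 8, 12, 13]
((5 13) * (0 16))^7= (0 16)(5 13)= ((0 16)(5 13))^7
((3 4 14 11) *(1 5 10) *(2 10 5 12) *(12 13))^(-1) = (1 10 2 12 13)(3 11 14 4)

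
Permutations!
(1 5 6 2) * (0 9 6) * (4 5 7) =(0 9 6 2 1 7 4 5) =[9, 7, 1, 3, 5, 0, 2, 4, 8, 6]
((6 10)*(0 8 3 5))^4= (10)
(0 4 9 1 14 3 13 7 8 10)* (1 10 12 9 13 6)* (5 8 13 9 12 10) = (0 4 9 5 8 10)(1 14 3 6)(7 13) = [4, 14, 2, 6, 9, 8, 1, 13, 10, 5, 0, 11, 12, 7, 3]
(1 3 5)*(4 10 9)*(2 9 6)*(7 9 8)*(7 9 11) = [0, 3, 8, 5, 10, 1, 2, 11, 9, 4, 6, 7] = (1 3 5)(2 8 9 4 10 6)(7 11)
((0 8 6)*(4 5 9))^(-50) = (0 8 6)(4 5 9)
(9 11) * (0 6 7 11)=[6, 1, 2, 3, 4, 5, 7, 11, 8, 0, 10, 9]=(0 6 7 11 9)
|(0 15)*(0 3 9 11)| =|(0 15 3 9 11)| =5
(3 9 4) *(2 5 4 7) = (2 5 4 3 9 7) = [0, 1, 5, 9, 3, 4, 6, 2, 8, 7]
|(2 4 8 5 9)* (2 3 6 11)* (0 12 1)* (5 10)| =9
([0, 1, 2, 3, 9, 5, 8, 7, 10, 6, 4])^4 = (4 10 8 6 9)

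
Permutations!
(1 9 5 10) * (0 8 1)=[8, 9, 2, 3, 4, 10, 6, 7, 1, 5, 0]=(0 8 1 9 5 10)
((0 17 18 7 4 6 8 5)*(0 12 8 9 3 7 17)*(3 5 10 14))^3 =(3 6 12 14 4 5 10 7 9 8)(17 18)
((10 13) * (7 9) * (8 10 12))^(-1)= (7 9)(8 12 13 10)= ((7 9)(8 10 13 12))^(-1)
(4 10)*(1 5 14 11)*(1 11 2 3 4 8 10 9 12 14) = (1 5)(2 3 4 9 12 14)(8 10) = [0, 5, 3, 4, 9, 1, 6, 7, 10, 12, 8, 11, 14, 13, 2]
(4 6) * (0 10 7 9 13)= (0 10 7 9 13)(4 6)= [10, 1, 2, 3, 6, 5, 4, 9, 8, 13, 7, 11, 12, 0]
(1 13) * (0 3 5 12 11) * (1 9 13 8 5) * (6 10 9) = (0 3 1 8 5 12 11)(6 10 9 13) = [3, 8, 2, 1, 4, 12, 10, 7, 5, 13, 9, 0, 11, 6]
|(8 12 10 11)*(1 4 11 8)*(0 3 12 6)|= |(0 3 12 10 8 6)(1 4 11)|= 6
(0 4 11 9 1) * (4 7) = (0 7 4 11 9 1) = [7, 0, 2, 3, 11, 5, 6, 4, 8, 1, 10, 9]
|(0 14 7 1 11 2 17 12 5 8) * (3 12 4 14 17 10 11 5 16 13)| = |(0 17 4 14 7 1 5 8)(2 10 11)(3 12 16 13)| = 24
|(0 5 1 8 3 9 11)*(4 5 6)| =|(0 6 4 5 1 8 3 9 11)| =9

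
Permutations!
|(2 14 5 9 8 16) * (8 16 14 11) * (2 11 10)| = 6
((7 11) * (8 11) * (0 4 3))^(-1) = ((0 4 3)(7 8 11))^(-1) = (0 3 4)(7 11 8)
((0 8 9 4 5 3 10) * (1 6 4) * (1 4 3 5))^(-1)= ((0 8 9 4 1 6 3 10))^(-1)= (0 10 3 6 1 4 9 8)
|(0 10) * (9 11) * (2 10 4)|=4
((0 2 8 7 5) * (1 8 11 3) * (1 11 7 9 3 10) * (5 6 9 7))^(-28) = ((0 2 5)(1 8 7 6 9 3 11 10))^(-28) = (0 5 2)(1 9)(3 8)(6 10)(7 11)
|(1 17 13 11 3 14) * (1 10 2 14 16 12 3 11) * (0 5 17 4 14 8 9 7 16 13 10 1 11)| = |(0 5 17 10 2 8 9 7 16 12 3 13 11)(1 4 14)| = 39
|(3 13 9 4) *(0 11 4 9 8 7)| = 7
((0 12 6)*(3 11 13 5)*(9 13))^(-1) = (0 6 12)(3 5 13 9 11)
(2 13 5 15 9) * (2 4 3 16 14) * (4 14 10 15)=[0, 1, 13, 16, 3, 4, 6, 7, 8, 14, 15, 11, 12, 5, 2, 9, 10]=(2 13 5 4 3 16 10 15 9 14)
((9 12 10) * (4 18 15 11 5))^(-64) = ((4 18 15 11 5)(9 12 10))^(-64) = (4 18 15 11 5)(9 10 12)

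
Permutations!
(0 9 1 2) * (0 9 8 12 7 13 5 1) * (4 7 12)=(0 8 4 7 13 5 1 2 9)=[8, 2, 9, 3, 7, 1, 6, 13, 4, 0, 10, 11, 12, 5]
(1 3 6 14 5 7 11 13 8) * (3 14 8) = [0, 14, 2, 6, 4, 7, 8, 11, 1, 9, 10, 13, 12, 3, 5] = (1 14 5 7 11 13 3 6 8)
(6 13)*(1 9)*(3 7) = [0, 9, 2, 7, 4, 5, 13, 3, 8, 1, 10, 11, 12, 6] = (1 9)(3 7)(6 13)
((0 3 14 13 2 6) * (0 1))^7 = (14)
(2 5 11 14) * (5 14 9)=(2 14)(5 11 9)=[0, 1, 14, 3, 4, 11, 6, 7, 8, 5, 10, 9, 12, 13, 2]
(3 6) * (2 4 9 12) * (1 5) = (1 5)(2 4 9 12)(3 6) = [0, 5, 4, 6, 9, 1, 3, 7, 8, 12, 10, 11, 2]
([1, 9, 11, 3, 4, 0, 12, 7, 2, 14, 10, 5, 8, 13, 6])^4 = (0 6 11 9 8)(1 12 5 14 2)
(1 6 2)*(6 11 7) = (1 11 7 6 2) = [0, 11, 1, 3, 4, 5, 2, 6, 8, 9, 10, 7]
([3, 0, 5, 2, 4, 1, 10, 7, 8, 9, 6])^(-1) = (0 1 5 2 3)(6 10)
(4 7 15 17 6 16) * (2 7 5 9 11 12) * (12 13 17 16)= (2 7 15 16 4 5 9 11 13 17 6 12)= [0, 1, 7, 3, 5, 9, 12, 15, 8, 11, 10, 13, 2, 17, 14, 16, 4, 6]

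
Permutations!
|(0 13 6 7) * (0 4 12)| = 6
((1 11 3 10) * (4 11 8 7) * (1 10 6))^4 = (1 11 8 3 7 6 4)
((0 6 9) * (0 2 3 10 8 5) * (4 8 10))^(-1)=(10)(0 5 8 4 3 2 9 6)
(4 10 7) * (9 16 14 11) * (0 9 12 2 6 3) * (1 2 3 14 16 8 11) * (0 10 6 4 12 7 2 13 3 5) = (16)(0 9 8 11 7 12 5)(1 13 3 10 2 4 6 14) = [9, 13, 4, 10, 6, 0, 14, 12, 11, 8, 2, 7, 5, 3, 1, 15, 16]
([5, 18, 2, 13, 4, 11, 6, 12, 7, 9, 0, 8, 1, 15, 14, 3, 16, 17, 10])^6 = (0 1 8)(5 18 7)(10 12 11)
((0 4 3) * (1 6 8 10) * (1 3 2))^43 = (0 1 10 4 6 3 2 8)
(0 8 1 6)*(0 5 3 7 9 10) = (0 8 1 6 5 3 7 9 10) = [8, 6, 2, 7, 4, 3, 5, 9, 1, 10, 0]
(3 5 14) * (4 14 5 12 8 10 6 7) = (3 12 8 10 6 7 4 14) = [0, 1, 2, 12, 14, 5, 7, 4, 10, 9, 6, 11, 8, 13, 3]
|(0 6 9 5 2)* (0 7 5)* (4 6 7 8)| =8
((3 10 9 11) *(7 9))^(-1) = (3 11 9 7 10)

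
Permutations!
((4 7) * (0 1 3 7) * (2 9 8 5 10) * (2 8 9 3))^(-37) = (0 4 7 3 2 1)(5 8 10)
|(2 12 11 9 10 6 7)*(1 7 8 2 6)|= |(1 7 6 8 2 12 11 9 10)|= 9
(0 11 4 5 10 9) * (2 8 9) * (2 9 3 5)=(0 11 4 2 8 3 5 10 9)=[11, 1, 8, 5, 2, 10, 6, 7, 3, 0, 9, 4]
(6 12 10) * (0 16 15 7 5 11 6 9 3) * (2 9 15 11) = [16, 1, 9, 0, 4, 2, 12, 5, 8, 3, 15, 6, 10, 13, 14, 7, 11] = (0 16 11 6 12 10 15 7 5 2 9 3)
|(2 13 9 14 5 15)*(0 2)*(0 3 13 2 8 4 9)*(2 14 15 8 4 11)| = |(0 4 9 15 3 13)(2 14 5 8 11)| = 30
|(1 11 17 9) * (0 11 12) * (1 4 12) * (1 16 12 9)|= 6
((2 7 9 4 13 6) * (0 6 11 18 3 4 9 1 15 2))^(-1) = (0 6)(1 7 2 15)(3 18 11 13 4)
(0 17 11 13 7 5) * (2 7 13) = (0 17 11 2 7 5) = [17, 1, 7, 3, 4, 0, 6, 5, 8, 9, 10, 2, 12, 13, 14, 15, 16, 11]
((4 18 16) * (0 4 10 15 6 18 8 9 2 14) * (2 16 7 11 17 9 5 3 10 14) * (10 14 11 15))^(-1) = (0 14 3 5 8 4)(6 15 7 18)(9 17 11 16)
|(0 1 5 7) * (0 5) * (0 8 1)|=|(1 8)(5 7)|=2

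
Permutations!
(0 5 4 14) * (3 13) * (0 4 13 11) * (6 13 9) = (0 5 9 6 13 3 11)(4 14) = [5, 1, 2, 11, 14, 9, 13, 7, 8, 6, 10, 0, 12, 3, 4]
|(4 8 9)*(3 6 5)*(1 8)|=12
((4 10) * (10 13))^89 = ((4 13 10))^89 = (4 10 13)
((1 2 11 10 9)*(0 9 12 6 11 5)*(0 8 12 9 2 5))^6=((0 2)(1 5 8 12 6 11 10 9))^6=(1 10 6 8)(5 9 11 12)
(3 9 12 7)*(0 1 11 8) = (0 1 11 8)(3 9 12 7) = [1, 11, 2, 9, 4, 5, 6, 3, 0, 12, 10, 8, 7]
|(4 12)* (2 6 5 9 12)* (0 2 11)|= |(0 2 6 5 9 12 4 11)|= 8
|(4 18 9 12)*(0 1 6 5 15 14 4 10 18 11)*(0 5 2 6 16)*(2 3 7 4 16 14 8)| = 36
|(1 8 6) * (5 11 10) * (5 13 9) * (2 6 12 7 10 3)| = 12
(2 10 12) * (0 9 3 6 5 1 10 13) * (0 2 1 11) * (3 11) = (0 9 11)(1 10 12)(2 13)(3 6 5) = [9, 10, 13, 6, 4, 3, 5, 7, 8, 11, 12, 0, 1, 2]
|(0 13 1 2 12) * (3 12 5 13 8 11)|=20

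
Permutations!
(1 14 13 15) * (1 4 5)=(1 14 13 15 4 5)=[0, 14, 2, 3, 5, 1, 6, 7, 8, 9, 10, 11, 12, 15, 13, 4]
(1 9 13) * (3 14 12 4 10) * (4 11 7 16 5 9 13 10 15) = [0, 13, 2, 14, 15, 9, 6, 16, 8, 10, 3, 7, 11, 1, 12, 4, 5] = (1 13)(3 14 12 11 7 16 5 9 10)(4 15)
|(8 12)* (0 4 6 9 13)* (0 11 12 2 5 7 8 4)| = 12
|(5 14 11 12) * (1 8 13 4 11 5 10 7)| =8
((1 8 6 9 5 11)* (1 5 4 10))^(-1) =((1 8 6 9 4 10)(5 11))^(-1) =(1 10 4 9 6 8)(5 11)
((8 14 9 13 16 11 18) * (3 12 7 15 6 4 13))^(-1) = (3 9 14 8 18 11 16 13 4 6 15 7 12)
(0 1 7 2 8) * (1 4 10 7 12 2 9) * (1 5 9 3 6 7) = (0 4 10 1 12 2 8)(3 6 7)(5 9) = [4, 12, 8, 6, 10, 9, 7, 3, 0, 5, 1, 11, 2]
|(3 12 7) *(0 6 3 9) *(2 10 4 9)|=9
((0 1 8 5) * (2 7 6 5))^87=(0 2 5 8 6 1 7)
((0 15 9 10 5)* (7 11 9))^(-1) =(0 5 10 9 11 7 15)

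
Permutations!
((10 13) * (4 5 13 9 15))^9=(4 10)(5 9)(13 15)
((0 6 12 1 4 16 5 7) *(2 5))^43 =(0 5 16 1 6 7 2 4 12)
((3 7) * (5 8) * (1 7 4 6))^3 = (1 4 7 6 3)(5 8)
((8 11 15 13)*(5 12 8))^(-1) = (5 13 15 11 8 12)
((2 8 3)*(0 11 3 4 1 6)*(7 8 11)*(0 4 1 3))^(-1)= ((0 7 8 1 6 4 3 2 11))^(-1)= (0 11 2 3 4 6 1 8 7)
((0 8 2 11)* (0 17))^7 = (0 2 17 8 11)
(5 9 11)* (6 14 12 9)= (5 6 14 12 9 11)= [0, 1, 2, 3, 4, 6, 14, 7, 8, 11, 10, 5, 9, 13, 12]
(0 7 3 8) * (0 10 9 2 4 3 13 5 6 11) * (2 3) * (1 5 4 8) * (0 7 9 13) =(0 9 3 1 5 6 11 7)(2 8 10 13 4) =[9, 5, 8, 1, 2, 6, 11, 0, 10, 3, 13, 7, 12, 4]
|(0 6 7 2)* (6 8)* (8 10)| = |(0 10 8 6 7 2)| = 6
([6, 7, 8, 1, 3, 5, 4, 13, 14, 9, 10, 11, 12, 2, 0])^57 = (0 2 1 6 8 7 4 14 13 3)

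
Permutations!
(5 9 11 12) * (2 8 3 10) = (2 8 3 10)(5 9 11 12) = [0, 1, 8, 10, 4, 9, 6, 7, 3, 11, 2, 12, 5]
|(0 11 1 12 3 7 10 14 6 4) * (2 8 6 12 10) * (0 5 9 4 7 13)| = 24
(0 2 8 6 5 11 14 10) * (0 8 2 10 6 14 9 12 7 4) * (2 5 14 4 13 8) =(0 10 2 5 11 9 12 7 13 8 4)(6 14) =[10, 1, 5, 3, 0, 11, 14, 13, 4, 12, 2, 9, 7, 8, 6]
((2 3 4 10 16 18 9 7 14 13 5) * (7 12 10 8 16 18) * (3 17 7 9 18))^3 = ((18)(2 17 7 14 13 5)(3 4 8 16 9 12 10))^3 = (18)(2 14)(3 16 10 8 12 4 9)(5 7)(13 17)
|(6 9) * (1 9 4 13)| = 5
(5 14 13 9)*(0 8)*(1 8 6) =[6, 8, 2, 3, 4, 14, 1, 7, 0, 5, 10, 11, 12, 9, 13] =(0 6 1 8)(5 14 13 9)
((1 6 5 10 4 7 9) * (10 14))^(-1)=((1 6 5 14 10 4 7 9))^(-1)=(1 9 7 4 10 14 5 6)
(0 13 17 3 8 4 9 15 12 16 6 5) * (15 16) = (0 13 17 3 8 4 9 16 6 5)(12 15) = [13, 1, 2, 8, 9, 0, 5, 7, 4, 16, 10, 11, 15, 17, 14, 12, 6, 3]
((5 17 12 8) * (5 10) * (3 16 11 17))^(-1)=((3 16 11 17 12 8 10 5))^(-1)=(3 5 10 8 12 17 11 16)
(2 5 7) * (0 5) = (0 5 7 2) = [5, 1, 0, 3, 4, 7, 6, 2]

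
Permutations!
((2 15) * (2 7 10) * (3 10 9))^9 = ((2 15 7 9 3 10))^9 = (2 9)(3 15)(7 10)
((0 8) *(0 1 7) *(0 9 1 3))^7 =(0 8 3)(1 7 9) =((0 8 3)(1 7 9))^7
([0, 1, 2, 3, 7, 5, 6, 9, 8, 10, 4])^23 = (4 10 9 7)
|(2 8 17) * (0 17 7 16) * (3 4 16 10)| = 9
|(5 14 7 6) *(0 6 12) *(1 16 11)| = 6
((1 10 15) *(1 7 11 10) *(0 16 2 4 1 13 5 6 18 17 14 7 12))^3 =((0 16 2 4 1 13 5 6 18 17 14 7 11 10 15 12))^3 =(0 4 5 17 11 12 2 13 18 7 15 16 1 6 14 10)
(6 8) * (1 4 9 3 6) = (1 4 9 3 6 8) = [0, 4, 2, 6, 9, 5, 8, 7, 1, 3]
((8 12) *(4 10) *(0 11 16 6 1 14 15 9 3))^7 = (0 9 14 6 11 3 15 1 16)(4 10)(8 12)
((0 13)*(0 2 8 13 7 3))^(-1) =((0 7 3)(2 8 13))^(-1) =(0 3 7)(2 13 8)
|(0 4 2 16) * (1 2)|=|(0 4 1 2 16)|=5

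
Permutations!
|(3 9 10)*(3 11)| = |(3 9 10 11)| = 4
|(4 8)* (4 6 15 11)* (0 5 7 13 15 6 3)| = |(0 5 7 13 15 11 4 8 3)| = 9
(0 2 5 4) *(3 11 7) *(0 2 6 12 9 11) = [6, 1, 5, 0, 2, 4, 12, 3, 8, 11, 10, 7, 9] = (0 6 12 9 11 7 3)(2 5 4)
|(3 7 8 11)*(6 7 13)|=|(3 13 6 7 8 11)|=6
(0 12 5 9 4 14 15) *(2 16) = [12, 1, 16, 3, 14, 9, 6, 7, 8, 4, 10, 11, 5, 13, 15, 0, 2] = (0 12 5 9 4 14 15)(2 16)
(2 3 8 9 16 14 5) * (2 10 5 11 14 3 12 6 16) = (2 12 6 16 3 8 9)(5 10)(11 14) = [0, 1, 12, 8, 4, 10, 16, 7, 9, 2, 5, 14, 6, 13, 11, 15, 3]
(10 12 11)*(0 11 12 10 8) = (12)(0 11 8) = [11, 1, 2, 3, 4, 5, 6, 7, 0, 9, 10, 8, 12]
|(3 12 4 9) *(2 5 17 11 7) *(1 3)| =5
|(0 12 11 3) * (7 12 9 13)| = 7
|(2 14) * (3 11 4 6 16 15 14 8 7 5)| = |(2 8 7 5 3 11 4 6 16 15 14)| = 11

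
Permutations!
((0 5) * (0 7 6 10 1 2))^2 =((0 5 7 6 10 1 2))^2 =(0 7 10 2 5 6 1)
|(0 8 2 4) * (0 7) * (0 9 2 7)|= |(0 8 7 9 2 4)|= 6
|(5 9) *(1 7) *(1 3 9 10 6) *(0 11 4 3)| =|(0 11 4 3 9 5 10 6 1 7)| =10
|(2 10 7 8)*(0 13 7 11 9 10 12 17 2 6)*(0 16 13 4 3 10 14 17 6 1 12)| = 63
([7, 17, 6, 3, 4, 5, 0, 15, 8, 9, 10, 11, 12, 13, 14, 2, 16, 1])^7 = [15, 17, 0, 3, 4, 5, 7, 2, 8, 9, 10, 11, 12, 13, 14, 6, 16, 1]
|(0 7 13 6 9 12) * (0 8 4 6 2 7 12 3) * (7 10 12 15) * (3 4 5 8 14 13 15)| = 30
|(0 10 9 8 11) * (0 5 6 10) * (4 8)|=|(4 8 11 5 6 10 9)|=7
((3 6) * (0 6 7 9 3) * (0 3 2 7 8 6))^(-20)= (2 7 9)(3 8 6)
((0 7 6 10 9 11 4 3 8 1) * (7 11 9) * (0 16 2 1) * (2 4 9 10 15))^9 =(0 16 6 11 4 15 9 3 2 10 8 1 7)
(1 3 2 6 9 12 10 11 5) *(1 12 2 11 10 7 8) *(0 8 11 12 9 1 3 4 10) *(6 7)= (0 8 3 12 6 1 4 10)(2 7 11 5 9)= [8, 4, 7, 12, 10, 9, 1, 11, 3, 2, 0, 5, 6]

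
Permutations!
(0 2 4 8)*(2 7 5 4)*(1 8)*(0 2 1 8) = [7, 0, 1, 3, 8, 4, 6, 5, 2] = (0 7 5 4 8 2 1)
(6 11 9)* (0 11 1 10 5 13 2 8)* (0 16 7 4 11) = (1 10 5 13 2 8 16 7 4 11 9 6) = [0, 10, 8, 3, 11, 13, 1, 4, 16, 6, 5, 9, 12, 2, 14, 15, 7]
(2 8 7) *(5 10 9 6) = (2 8 7)(5 10 9 6) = [0, 1, 8, 3, 4, 10, 5, 2, 7, 6, 9]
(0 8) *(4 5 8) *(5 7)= (0 4 7 5 8)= [4, 1, 2, 3, 7, 8, 6, 5, 0]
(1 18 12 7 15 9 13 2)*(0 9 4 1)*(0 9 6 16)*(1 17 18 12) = [6, 12, 9, 3, 17, 5, 16, 15, 8, 13, 10, 11, 7, 2, 14, 4, 0, 18, 1] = (0 6 16)(1 12 7 15 4 17 18)(2 9 13)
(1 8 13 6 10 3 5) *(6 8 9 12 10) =(1 9 12 10 3 5)(8 13) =[0, 9, 2, 5, 4, 1, 6, 7, 13, 12, 3, 11, 10, 8]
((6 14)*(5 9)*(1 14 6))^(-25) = ((1 14)(5 9))^(-25) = (1 14)(5 9)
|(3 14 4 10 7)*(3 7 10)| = 3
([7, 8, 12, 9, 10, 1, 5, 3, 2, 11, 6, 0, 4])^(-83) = (0 3 11 7 9)(1 10 2 5 4 8 6 12)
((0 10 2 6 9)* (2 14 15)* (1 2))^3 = ((0 10 14 15 1 2 6 9))^3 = (0 15 6 10 1 9 14 2)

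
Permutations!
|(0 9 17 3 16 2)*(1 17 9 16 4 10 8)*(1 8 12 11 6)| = 24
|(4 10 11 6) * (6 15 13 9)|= 7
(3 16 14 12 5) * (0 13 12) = (0 13 12 5 3 16 14) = [13, 1, 2, 16, 4, 3, 6, 7, 8, 9, 10, 11, 5, 12, 0, 15, 14]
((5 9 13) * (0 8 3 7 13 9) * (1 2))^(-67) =((0 8 3 7 13 5)(1 2))^(-67) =(0 5 13 7 3 8)(1 2)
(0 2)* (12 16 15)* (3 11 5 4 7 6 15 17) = (0 2)(3 11 5 4 7 6 15 12 16 17) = [2, 1, 0, 11, 7, 4, 15, 6, 8, 9, 10, 5, 16, 13, 14, 12, 17, 3]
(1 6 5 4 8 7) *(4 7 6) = [0, 4, 2, 3, 8, 7, 5, 1, 6] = (1 4 8 6 5 7)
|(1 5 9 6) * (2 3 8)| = 12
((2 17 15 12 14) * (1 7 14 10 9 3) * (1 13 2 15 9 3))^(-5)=(1 3 7 13 14 2 15 17 12 9 10)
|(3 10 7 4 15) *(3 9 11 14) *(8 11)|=|(3 10 7 4 15 9 8 11 14)|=9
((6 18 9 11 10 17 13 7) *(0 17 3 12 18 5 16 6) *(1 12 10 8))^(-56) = (1 11 18)(5 16 6)(8 9 12)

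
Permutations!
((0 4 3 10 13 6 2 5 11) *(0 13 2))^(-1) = (0 6 13 11 5 2 10 3 4)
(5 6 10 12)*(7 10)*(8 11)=(5 6 7 10 12)(8 11)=[0, 1, 2, 3, 4, 6, 7, 10, 11, 9, 12, 8, 5]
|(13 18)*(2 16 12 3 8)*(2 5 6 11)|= |(2 16 12 3 8 5 6 11)(13 18)|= 8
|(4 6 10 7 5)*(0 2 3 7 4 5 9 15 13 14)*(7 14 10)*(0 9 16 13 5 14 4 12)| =|(0 2 3 4 6 7 16 13 10 12)(5 14 9 15)| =20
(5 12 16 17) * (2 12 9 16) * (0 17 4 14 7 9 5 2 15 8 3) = (0 17 2 12 15 8 3)(4 14 7 9 16) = [17, 1, 12, 0, 14, 5, 6, 9, 3, 16, 10, 11, 15, 13, 7, 8, 4, 2]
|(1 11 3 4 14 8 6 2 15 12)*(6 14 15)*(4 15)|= |(1 11 3 15 12)(2 6)(8 14)|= 10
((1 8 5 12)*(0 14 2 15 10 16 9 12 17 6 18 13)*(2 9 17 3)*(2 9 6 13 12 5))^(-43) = ((0 14 6 18 12 1 8 2 15 10 16 17 13)(3 9 5))^(-43) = (0 10 1 14 16 8 6 17 2 18 13 15 12)(3 5 9)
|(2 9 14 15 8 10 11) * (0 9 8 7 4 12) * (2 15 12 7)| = |(0 9 14 12)(2 8 10 11 15)(4 7)| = 20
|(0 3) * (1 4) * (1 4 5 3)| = 4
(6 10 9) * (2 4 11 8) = (2 4 11 8)(6 10 9) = [0, 1, 4, 3, 11, 5, 10, 7, 2, 6, 9, 8]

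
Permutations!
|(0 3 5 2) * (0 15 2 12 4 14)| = 6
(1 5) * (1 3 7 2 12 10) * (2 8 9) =[0, 5, 12, 7, 4, 3, 6, 8, 9, 2, 1, 11, 10] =(1 5 3 7 8 9 2 12 10)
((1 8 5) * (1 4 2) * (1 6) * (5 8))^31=((8)(1 5 4 2 6))^31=(8)(1 5 4 2 6)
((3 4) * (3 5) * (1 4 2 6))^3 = (1 3)(2 4)(5 6)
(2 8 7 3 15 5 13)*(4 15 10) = (2 8 7 3 10 4 15 5 13) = [0, 1, 8, 10, 15, 13, 6, 3, 7, 9, 4, 11, 12, 2, 14, 5]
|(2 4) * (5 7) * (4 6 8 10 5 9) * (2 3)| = 9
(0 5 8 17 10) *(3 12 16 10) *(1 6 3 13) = (0 5 8 17 13 1 6 3 12 16 10) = [5, 6, 2, 12, 4, 8, 3, 7, 17, 9, 0, 11, 16, 1, 14, 15, 10, 13]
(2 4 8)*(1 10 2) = (1 10 2 4 8) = [0, 10, 4, 3, 8, 5, 6, 7, 1, 9, 2]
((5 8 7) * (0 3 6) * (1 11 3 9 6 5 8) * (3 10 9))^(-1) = (0 6 9 10 11 1 5 3)(7 8)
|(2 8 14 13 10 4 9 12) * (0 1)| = 8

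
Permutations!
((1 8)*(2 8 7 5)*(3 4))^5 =((1 7 5 2 8)(3 4))^5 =(8)(3 4)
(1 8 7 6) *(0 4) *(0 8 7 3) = (0 4 8 3)(1 7 6) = [4, 7, 2, 0, 8, 5, 1, 6, 3]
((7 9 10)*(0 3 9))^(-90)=(10)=((0 3 9 10 7))^(-90)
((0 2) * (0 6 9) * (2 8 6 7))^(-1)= (0 9 6 8)(2 7)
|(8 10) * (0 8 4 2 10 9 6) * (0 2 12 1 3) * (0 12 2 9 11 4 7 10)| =|(0 8 11 4 2)(1 3 12)(6 9)(7 10)| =30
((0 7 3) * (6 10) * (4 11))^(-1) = (0 3 7)(4 11)(6 10)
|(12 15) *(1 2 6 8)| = |(1 2 6 8)(12 15)| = 4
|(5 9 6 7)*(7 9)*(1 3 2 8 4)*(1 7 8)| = 12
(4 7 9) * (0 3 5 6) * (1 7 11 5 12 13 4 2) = (0 3 12 13 4 11 5 6)(1 7 9 2) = [3, 7, 1, 12, 11, 6, 0, 9, 8, 2, 10, 5, 13, 4]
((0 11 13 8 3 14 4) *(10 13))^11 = ((0 11 10 13 8 3 14 4))^11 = (0 13 14 11 8 4 10 3)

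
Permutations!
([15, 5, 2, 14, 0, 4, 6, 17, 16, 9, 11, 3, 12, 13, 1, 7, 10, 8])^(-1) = [4, 14, 2, 11, 5, 1, 6, 15, 17, 9, 16, 10, 12, 13, 3, 0, 8, 7]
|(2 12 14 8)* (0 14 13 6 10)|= |(0 14 8 2 12 13 6 10)|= 8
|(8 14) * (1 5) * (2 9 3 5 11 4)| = 14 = |(1 11 4 2 9 3 5)(8 14)|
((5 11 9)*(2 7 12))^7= (2 7 12)(5 11 9)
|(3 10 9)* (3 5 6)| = 5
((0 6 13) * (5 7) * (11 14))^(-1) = ((0 6 13)(5 7)(11 14))^(-1) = (0 13 6)(5 7)(11 14)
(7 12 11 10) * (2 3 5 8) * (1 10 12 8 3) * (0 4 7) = (0 4 7 8 2 1 10)(3 5)(11 12) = [4, 10, 1, 5, 7, 3, 6, 8, 2, 9, 0, 12, 11]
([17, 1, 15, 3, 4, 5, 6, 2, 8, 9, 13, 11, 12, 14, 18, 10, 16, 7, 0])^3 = (0 2 13)(7 10 18)(14 17 15)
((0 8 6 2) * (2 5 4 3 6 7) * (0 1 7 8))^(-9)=(8)(3 4 5 6)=((8)(1 7 2)(3 6 5 4))^(-9)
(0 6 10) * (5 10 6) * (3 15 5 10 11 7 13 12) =(0 10)(3 15 5 11 7 13 12) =[10, 1, 2, 15, 4, 11, 6, 13, 8, 9, 0, 7, 3, 12, 14, 5]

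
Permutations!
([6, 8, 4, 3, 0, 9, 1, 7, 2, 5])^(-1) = (0 4 2 8 1 6)(5 9)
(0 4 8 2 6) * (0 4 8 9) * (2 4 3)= (0 8 4 9)(2 6 3)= [8, 1, 6, 2, 9, 5, 3, 7, 4, 0]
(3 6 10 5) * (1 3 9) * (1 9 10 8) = (1 3 6 8)(5 10) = [0, 3, 2, 6, 4, 10, 8, 7, 1, 9, 5]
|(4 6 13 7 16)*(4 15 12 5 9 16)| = 20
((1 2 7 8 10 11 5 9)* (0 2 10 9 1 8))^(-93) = (1 5 11 10)(8 9)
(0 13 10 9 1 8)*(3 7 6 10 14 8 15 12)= (0 13 14 8)(1 15 12 3 7 6 10 9)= [13, 15, 2, 7, 4, 5, 10, 6, 0, 1, 9, 11, 3, 14, 8, 12]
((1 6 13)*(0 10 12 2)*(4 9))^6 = (13)(0 12)(2 10)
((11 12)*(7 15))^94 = ((7 15)(11 12))^94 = (15)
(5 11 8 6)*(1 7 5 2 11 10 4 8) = [0, 7, 11, 3, 8, 10, 2, 5, 6, 9, 4, 1] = (1 7 5 10 4 8 6 2 11)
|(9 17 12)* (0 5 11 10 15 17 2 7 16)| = |(0 5 11 10 15 17 12 9 2 7 16)| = 11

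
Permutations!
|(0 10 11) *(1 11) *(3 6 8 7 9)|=|(0 10 1 11)(3 6 8 7 9)|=20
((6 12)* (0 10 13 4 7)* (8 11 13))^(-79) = ((0 10 8 11 13 4 7)(6 12))^(-79) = (0 4 11 10 7 13 8)(6 12)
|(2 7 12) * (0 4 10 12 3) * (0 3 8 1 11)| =9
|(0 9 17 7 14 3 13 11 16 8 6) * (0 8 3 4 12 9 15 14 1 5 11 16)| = |(0 15 14 4 12 9 17 7 1 5 11)(3 13 16)(6 8)| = 66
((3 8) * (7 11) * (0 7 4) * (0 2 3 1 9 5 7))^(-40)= ((1 9 5 7 11 4 2 3 8))^(-40)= (1 4 9 2 5 3 7 8 11)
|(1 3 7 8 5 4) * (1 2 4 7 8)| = 10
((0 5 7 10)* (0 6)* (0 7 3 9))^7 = ((0 5 3 9)(6 7 10))^7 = (0 9 3 5)(6 7 10)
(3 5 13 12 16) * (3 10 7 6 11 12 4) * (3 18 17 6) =(3 5 13 4 18 17 6 11 12 16 10 7) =[0, 1, 2, 5, 18, 13, 11, 3, 8, 9, 7, 12, 16, 4, 14, 15, 10, 6, 17]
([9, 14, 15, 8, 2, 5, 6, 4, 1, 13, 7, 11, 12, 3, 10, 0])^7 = (0 10 13 4 8 15 14 9 7 3 2 1)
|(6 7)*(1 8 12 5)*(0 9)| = |(0 9)(1 8 12 5)(6 7)| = 4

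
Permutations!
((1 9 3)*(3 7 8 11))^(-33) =((1 9 7 8 11 3))^(-33) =(1 8)(3 7)(9 11)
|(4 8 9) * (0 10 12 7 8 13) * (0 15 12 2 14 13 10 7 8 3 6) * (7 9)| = 13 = |(0 9 4 10 2 14 13 15 12 8 7 3 6)|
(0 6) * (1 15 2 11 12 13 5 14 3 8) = [6, 15, 11, 8, 4, 14, 0, 7, 1, 9, 10, 12, 13, 5, 3, 2] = (0 6)(1 15 2 11 12 13 5 14 3 8)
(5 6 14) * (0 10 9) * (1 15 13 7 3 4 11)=(0 10 9)(1 15 13 7 3 4 11)(5 6 14)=[10, 15, 2, 4, 11, 6, 14, 3, 8, 0, 9, 1, 12, 7, 5, 13]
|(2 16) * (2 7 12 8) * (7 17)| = |(2 16 17 7 12 8)| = 6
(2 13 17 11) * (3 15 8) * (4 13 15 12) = (2 15 8 3 12 4 13 17 11) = [0, 1, 15, 12, 13, 5, 6, 7, 3, 9, 10, 2, 4, 17, 14, 8, 16, 11]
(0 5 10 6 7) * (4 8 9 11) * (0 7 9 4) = [5, 1, 2, 3, 8, 10, 9, 7, 4, 11, 6, 0] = (0 5 10 6 9 11)(4 8)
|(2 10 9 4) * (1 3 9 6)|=|(1 3 9 4 2 10 6)|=7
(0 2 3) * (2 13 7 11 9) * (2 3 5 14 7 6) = [13, 1, 5, 0, 4, 14, 2, 11, 8, 3, 10, 9, 12, 6, 7] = (0 13 6 2 5 14 7 11 9 3)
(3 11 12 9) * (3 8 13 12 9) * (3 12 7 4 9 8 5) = (3 11 8 13 7 4 9 5) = [0, 1, 2, 11, 9, 3, 6, 4, 13, 5, 10, 8, 12, 7]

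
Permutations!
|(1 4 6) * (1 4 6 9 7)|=5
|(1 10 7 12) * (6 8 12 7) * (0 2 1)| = |(0 2 1 10 6 8 12)| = 7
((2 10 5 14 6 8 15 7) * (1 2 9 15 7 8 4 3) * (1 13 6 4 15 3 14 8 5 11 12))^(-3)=(1 10 12 2 11)(3 8 6 9 5 13 7 15)(4 14)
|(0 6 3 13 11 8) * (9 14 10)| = 6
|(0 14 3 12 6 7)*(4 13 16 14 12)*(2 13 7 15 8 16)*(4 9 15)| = |(0 12 6 4 7)(2 13)(3 9 15 8 16 14)| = 30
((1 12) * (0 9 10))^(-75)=(1 12)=((0 9 10)(1 12))^(-75)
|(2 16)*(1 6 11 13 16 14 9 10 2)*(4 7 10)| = 30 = |(1 6 11 13 16)(2 14 9 4 7 10)|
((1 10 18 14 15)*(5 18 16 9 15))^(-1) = (1 15 9 16 10)(5 14 18)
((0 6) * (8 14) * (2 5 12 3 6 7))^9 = (0 2 12 6 7 5 3)(8 14)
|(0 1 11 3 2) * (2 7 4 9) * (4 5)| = 9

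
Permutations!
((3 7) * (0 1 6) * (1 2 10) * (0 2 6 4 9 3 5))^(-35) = (0 4)(1 5)(2 3)(6 9)(7 10)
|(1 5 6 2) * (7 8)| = |(1 5 6 2)(7 8)| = 4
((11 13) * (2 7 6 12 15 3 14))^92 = ((2 7 6 12 15 3 14)(11 13))^92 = (2 7 6 12 15 3 14)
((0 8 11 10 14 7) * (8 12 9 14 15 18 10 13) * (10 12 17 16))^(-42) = ((0 17 16 10 15 18 12 9 14 7)(8 11 13))^(-42) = (0 14 12 15 16)(7 9 18 10 17)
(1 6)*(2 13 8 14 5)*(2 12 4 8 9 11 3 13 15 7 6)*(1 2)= (2 15 7 6)(3 13 9 11)(4 8 14 5 12)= [0, 1, 15, 13, 8, 12, 2, 6, 14, 11, 10, 3, 4, 9, 5, 7]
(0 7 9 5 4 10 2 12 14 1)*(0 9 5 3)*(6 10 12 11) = (0 7 5 4 12 14 1 9 3)(2 11 6 10) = [7, 9, 11, 0, 12, 4, 10, 5, 8, 3, 2, 6, 14, 13, 1]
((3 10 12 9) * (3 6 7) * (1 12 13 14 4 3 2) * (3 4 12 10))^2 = ((1 10 13 14 12 9 6 7 2))^2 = (1 13 12 6 2 10 14 9 7)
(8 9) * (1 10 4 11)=(1 10 4 11)(8 9)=[0, 10, 2, 3, 11, 5, 6, 7, 9, 8, 4, 1]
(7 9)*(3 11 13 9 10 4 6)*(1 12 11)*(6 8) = [0, 12, 2, 1, 8, 5, 3, 10, 6, 7, 4, 13, 11, 9] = (1 12 11 13 9 7 10 4 8 6 3)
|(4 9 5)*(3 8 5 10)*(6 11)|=|(3 8 5 4 9 10)(6 11)|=6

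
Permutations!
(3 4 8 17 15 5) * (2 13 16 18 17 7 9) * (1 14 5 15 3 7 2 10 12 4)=[0, 14, 13, 1, 8, 7, 6, 9, 2, 10, 12, 11, 4, 16, 5, 15, 18, 3, 17]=(1 14 5 7 9 10 12 4 8 2 13 16 18 17 3)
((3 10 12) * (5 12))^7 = ((3 10 5 12))^7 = (3 12 5 10)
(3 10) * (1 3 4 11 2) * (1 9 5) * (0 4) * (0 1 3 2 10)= (0 4 11 10 1 2 9 5 3)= [4, 2, 9, 0, 11, 3, 6, 7, 8, 5, 1, 10]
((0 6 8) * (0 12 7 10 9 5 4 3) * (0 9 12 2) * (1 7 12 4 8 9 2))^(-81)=((12)(0 6 9 5 8 1 7 10 4 3 2))^(-81)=(12)(0 10 5 2 7 9 3 1 6 4 8)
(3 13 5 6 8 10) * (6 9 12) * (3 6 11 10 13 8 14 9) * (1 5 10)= [0, 5, 2, 8, 4, 3, 14, 7, 13, 12, 6, 1, 11, 10, 9]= (1 5 3 8 13 10 6 14 9 12 11)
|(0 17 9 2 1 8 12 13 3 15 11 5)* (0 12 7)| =42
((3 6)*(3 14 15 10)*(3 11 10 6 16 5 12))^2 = (3 5)(6 15 14)(12 16)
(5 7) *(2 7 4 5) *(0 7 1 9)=(0 7 2 1 9)(4 5)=[7, 9, 1, 3, 5, 4, 6, 2, 8, 0]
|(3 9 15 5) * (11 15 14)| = |(3 9 14 11 15 5)| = 6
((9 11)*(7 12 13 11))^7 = (7 13 9 12 11)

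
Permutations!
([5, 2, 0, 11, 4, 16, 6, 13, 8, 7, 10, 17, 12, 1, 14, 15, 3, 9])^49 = [17, 3, 11, 13, 4, 9, 6, 5, 8, 0, 10, 1, 12, 16, 14, 15, 7, 2]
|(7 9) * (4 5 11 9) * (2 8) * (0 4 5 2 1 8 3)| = |(0 4 2 3)(1 8)(5 11 9 7)| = 4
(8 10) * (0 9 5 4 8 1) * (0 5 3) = (0 9 3)(1 5 4 8 10) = [9, 5, 2, 0, 8, 4, 6, 7, 10, 3, 1]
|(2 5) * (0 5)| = |(0 5 2)| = 3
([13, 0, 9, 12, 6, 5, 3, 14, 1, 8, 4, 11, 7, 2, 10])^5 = [1, 8, 13, 4, 14, 5, 10, 3, 9, 2, 7, 11, 6, 0, 12]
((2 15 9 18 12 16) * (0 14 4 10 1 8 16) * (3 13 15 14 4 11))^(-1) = (0 12 18 9 15 13 3 11 14 2 16 8 1 10 4)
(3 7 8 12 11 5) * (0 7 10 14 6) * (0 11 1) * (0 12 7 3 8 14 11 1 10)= (0 3)(1 12 10 11 5 8 7 14 6)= [3, 12, 2, 0, 4, 8, 1, 14, 7, 9, 11, 5, 10, 13, 6]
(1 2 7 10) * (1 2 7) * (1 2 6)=(1 7 10 6)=[0, 7, 2, 3, 4, 5, 1, 10, 8, 9, 6]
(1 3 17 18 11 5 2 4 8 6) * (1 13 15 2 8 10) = [0, 3, 4, 17, 10, 8, 13, 7, 6, 9, 1, 5, 12, 15, 14, 2, 16, 18, 11] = (1 3 17 18 11 5 8 6 13 15 2 4 10)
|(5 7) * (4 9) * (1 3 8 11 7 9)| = |(1 3 8 11 7 5 9 4)| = 8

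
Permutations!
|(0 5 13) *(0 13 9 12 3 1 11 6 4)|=|(13)(0 5 9 12 3 1 11 6 4)|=9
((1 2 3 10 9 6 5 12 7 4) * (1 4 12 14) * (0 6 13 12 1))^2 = ((0 6 5 14)(1 2 3 10 9 13 12 7))^2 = (0 5)(1 3 9 12)(2 10 13 7)(6 14)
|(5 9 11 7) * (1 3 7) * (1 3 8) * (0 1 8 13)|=15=|(0 1 13)(3 7 5 9 11)|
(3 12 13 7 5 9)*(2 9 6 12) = (2 9 3)(5 6 12 13 7) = [0, 1, 9, 2, 4, 6, 12, 5, 8, 3, 10, 11, 13, 7]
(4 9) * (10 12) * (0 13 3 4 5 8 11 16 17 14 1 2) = (0 13 3 4 9 5 8 11 16 17 14 1 2)(10 12) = [13, 2, 0, 4, 9, 8, 6, 7, 11, 5, 12, 16, 10, 3, 1, 15, 17, 14]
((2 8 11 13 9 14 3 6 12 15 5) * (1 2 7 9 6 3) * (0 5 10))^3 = (0 9 2 13 15 5 14 8 6 10 7 1 11 12)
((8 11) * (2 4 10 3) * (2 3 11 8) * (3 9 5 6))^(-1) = ((2 4 10 11)(3 9 5 6))^(-1) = (2 11 10 4)(3 6 5 9)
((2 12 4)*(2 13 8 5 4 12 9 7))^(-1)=((2 9 7)(4 13 8 5))^(-1)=(2 7 9)(4 5 8 13)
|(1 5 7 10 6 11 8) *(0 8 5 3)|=|(0 8 1 3)(5 7 10 6 11)|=20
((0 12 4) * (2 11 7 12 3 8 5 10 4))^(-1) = (0 4 10 5 8 3)(2 12 7 11)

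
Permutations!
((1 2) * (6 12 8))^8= (6 8 12)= ((1 2)(6 12 8))^8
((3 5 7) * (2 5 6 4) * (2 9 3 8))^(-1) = ((2 5 7 8)(3 6 4 9))^(-1) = (2 8 7 5)(3 9 4 6)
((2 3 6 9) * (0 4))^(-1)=(0 4)(2 9 6 3)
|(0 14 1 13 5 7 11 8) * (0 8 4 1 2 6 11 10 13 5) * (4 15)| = |(0 14 2 6 11 15 4 1 5 7 10 13)| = 12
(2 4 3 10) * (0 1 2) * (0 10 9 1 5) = (10)(0 5)(1 2 4 3 9) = [5, 2, 4, 9, 3, 0, 6, 7, 8, 1, 10]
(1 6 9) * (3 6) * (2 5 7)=(1 3 6 9)(2 5 7)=[0, 3, 5, 6, 4, 7, 9, 2, 8, 1]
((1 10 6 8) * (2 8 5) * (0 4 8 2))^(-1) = (0 5 6 10 1 8 4)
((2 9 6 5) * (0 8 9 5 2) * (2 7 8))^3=(6 9 8 7)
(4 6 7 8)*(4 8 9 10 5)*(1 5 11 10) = [0, 5, 2, 3, 6, 4, 7, 9, 8, 1, 11, 10] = (1 5 4 6 7 9)(10 11)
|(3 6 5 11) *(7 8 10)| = 12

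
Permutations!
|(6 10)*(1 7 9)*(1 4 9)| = |(1 7)(4 9)(6 10)| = 2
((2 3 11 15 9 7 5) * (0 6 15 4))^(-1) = (0 4 11 3 2 5 7 9 15 6)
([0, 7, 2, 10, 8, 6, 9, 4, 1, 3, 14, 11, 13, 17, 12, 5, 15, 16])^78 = (1 4)(3 10 14 12 13 17 16 15 5 6 9)(7 8)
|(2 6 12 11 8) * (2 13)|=6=|(2 6 12 11 8 13)|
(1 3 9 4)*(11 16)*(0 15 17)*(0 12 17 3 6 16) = (0 15 3 9 4 1 6 16 11)(12 17) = [15, 6, 2, 9, 1, 5, 16, 7, 8, 4, 10, 0, 17, 13, 14, 3, 11, 12]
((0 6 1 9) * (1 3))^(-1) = ((0 6 3 1 9))^(-1) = (0 9 1 3 6)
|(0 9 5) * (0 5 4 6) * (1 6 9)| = 6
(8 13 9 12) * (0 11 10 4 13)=(0 11 10 4 13 9 12 8)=[11, 1, 2, 3, 13, 5, 6, 7, 0, 12, 4, 10, 8, 9]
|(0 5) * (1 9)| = 2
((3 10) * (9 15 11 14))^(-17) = ((3 10)(9 15 11 14))^(-17) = (3 10)(9 14 11 15)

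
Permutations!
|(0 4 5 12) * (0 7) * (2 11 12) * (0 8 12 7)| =8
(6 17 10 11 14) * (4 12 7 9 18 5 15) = (4 12 7 9 18 5 15)(6 17 10 11 14) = [0, 1, 2, 3, 12, 15, 17, 9, 8, 18, 11, 14, 7, 13, 6, 4, 16, 10, 5]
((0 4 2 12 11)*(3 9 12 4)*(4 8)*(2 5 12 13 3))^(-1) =(0 11 12 5 4 8 2)(3 13 9)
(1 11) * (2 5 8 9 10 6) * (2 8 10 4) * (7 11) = (1 7 11)(2 5 10 6 8 9 4) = [0, 7, 5, 3, 2, 10, 8, 11, 9, 4, 6, 1]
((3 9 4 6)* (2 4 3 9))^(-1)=(2 3 9 6 4)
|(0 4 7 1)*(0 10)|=5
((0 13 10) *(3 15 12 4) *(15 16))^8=((0 13 10)(3 16 15 12 4))^8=(0 10 13)(3 12 16 4 15)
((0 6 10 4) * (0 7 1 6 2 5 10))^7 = ((0 2 5 10 4 7 1 6))^7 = (0 6 1 7 4 10 5 2)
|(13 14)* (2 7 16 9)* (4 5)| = |(2 7 16 9)(4 5)(13 14)| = 4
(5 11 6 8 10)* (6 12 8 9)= [0, 1, 2, 3, 4, 11, 9, 7, 10, 6, 5, 12, 8]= (5 11 12 8 10)(6 9)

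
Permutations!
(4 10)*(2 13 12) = [0, 1, 13, 3, 10, 5, 6, 7, 8, 9, 4, 11, 2, 12] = (2 13 12)(4 10)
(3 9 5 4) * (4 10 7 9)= (3 4)(5 10 7 9)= [0, 1, 2, 4, 3, 10, 6, 9, 8, 5, 7]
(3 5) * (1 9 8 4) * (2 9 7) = [0, 7, 9, 5, 1, 3, 6, 2, 4, 8] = (1 7 2 9 8 4)(3 5)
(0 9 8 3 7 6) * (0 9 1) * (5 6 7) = (0 1)(3 5 6 9 8) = [1, 0, 2, 5, 4, 6, 9, 7, 3, 8]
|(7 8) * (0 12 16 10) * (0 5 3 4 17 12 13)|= 14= |(0 13)(3 4 17 12 16 10 5)(7 8)|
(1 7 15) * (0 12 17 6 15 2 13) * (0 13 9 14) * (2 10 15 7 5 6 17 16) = [12, 5, 9, 3, 4, 6, 7, 10, 8, 14, 15, 11, 16, 13, 0, 1, 2, 17] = (17)(0 12 16 2 9 14)(1 5 6 7 10 15)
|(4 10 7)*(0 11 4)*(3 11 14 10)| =|(0 14 10 7)(3 11 4)| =12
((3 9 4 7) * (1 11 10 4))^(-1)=((1 11 10 4 7 3 9))^(-1)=(1 9 3 7 4 10 11)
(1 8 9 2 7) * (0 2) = (0 2 7 1 8 9) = [2, 8, 7, 3, 4, 5, 6, 1, 9, 0]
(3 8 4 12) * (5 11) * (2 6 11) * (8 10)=[0, 1, 6, 10, 12, 2, 11, 7, 4, 9, 8, 5, 3]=(2 6 11 5)(3 10 8 4 12)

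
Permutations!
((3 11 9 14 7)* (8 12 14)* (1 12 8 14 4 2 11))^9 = ((1 12 4 2 11 9 14 7 3))^9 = (14)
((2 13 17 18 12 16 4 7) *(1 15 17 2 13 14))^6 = (1 4 15 7 17 13 18 2 12 14 16)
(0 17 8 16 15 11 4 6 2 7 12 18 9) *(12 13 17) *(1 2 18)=[12, 2, 7, 3, 6, 5, 18, 13, 16, 0, 10, 4, 1, 17, 14, 11, 15, 8, 9]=(0 12 1 2 7 13 17 8 16 15 11 4 6 18 9)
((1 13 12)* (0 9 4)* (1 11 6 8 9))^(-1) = ((0 1 13 12 11 6 8 9 4))^(-1) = (0 4 9 8 6 11 12 13 1)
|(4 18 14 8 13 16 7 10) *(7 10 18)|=|(4 7 18 14 8 13 16 10)|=8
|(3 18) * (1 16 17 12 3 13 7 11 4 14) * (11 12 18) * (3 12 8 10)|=12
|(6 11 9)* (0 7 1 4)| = 12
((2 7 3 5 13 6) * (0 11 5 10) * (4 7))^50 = (13) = ((0 11 5 13 6 2 4 7 3 10))^50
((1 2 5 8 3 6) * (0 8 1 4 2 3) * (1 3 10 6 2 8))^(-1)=(0 8 4 6 10 1)(2 3 5)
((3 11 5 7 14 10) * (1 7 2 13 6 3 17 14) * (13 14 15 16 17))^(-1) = ((1 7)(2 14 10 13 6 3 11 5)(15 16 17))^(-1) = (1 7)(2 5 11 3 6 13 10 14)(15 17 16)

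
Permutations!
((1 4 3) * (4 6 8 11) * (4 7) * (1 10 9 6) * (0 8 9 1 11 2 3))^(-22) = (0 1 8 11 2 7 3 4 10)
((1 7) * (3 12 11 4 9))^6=((1 7)(3 12 11 4 9))^6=(3 12 11 4 9)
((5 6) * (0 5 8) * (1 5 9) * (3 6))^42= (9)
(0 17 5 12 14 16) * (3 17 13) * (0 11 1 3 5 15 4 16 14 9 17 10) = [13, 3, 2, 10, 16, 12, 6, 7, 8, 17, 0, 1, 9, 5, 14, 4, 11, 15] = (0 13 5 12 9 17 15 4 16 11 1 3 10)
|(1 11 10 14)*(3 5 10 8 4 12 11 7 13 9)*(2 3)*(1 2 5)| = 36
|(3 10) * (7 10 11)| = 4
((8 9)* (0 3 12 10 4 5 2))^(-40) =(0 12 4 2 3 10 5)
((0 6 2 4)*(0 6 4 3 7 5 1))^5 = ((0 4 6 2 3 7 5 1))^5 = (0 7 6 1 3 4 5 2)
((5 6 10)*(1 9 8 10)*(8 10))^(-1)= (1 6 5 10 9)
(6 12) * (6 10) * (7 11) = (6 12 10)(7 11) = [0, 1, 2, 3, 4, 5, 12, 11, 8, 9, 6, 7, 10]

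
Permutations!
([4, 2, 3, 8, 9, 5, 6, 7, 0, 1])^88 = [2, 0, 4, 9, 3, 5, 6, 7, 1, 8]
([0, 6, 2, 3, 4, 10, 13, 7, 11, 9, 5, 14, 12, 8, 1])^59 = [0, 14, 2, 3, 4, 10, 1, 7, 13, 9, 5, 8, 12, 6, 11]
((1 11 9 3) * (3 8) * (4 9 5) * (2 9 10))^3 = ((1 11 5 4 10 2 9 8 3))^3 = (1 4 9)(2 3 5)(8 11 10)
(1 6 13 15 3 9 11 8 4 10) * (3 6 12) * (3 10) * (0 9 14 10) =(0 9 11 8 4 3 14 10 1 12)(6 13 15) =[9, 12, 2, 14, 3, 5, 13, 7, 4, 11, 1, 8, 0, 15, 10, 6]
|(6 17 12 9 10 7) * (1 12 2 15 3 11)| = 11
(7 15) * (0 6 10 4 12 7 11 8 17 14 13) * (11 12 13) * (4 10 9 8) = (0 6 9 8 17 14 11 4 13)(7 15 12) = [6, 1, 2, 3, 13, 5, 9, 15, 17, 8, 10, 4, 7, 0, 11, 12, 16, 14]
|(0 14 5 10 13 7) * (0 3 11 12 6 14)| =|(3 11 12 6 14 5 10 13 7)| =9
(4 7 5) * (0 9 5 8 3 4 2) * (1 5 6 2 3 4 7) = [9, 5, 0, 7, 1, 3, 2, 8, 4, 6] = (0 9 6 2)(1 5 3 7 8 4)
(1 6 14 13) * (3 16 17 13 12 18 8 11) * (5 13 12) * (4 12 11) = (1 6 14 5 13)(3 16 17 11)(4 12 18 8) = [0, 6, 2, 16, 12, 13, 14, 7, 4, 9, 10, 3, 18, 1, 5, 15, 17, 11, 8]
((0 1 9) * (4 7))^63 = ((0 1 9)(4 7))^63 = (9)(4 7)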